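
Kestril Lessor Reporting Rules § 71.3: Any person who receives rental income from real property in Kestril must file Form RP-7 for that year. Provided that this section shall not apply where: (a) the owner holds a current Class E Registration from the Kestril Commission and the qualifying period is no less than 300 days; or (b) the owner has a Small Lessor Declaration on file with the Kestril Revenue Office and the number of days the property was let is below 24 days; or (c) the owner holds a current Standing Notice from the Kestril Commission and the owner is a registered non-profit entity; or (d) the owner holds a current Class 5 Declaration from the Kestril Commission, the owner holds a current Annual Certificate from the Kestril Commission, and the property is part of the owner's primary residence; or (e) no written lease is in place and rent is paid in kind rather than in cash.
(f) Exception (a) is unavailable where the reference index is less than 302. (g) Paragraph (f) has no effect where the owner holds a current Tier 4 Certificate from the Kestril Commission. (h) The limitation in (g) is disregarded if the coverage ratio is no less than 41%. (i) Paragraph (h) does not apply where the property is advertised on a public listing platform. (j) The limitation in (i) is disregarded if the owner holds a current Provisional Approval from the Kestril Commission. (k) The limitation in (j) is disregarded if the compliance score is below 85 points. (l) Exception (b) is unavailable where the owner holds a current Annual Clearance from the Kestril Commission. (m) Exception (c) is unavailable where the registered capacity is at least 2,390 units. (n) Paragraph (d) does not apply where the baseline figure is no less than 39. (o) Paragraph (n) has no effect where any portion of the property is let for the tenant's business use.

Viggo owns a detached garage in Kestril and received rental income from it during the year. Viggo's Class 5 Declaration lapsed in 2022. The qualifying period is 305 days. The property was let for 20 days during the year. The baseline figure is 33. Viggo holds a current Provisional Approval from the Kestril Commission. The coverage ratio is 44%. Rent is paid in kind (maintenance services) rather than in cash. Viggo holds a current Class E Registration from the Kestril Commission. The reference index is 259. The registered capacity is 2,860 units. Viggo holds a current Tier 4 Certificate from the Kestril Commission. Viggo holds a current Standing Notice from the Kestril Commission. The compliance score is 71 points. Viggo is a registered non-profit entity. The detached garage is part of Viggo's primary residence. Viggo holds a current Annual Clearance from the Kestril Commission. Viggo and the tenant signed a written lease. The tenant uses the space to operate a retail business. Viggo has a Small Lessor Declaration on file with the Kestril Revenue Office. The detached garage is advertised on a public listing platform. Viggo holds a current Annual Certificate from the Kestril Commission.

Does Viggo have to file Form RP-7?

No — exception (a) applies; Viggo is not required to file Form RP-7.

All of (a)'s requirements are met (a current Class E Registration is held; the qualifying period is 305 days, meeting the 300 days threshold). Considering the limiting provisions: (f) is triggered (the reference index is 259, less than the 302 limit), but is displaced by (g): (g) is triggered — a current Tier 4 Certificate is held. (h) would limit (g) — the coverage ratio is 44%, meeting the 41% threshold — but (i) sets (h) aside: (i) operates against (h): the property is publicly advertised. (j) is triggered (a current Provisional Approval is held), but is set aside by (k): (k) is engaged — the compliance score is 71 points, below the 85 points limit. Exception (a) stands.
All of (b)'s requirements are met (a Small Lessor Declaration is on file; the number of days the property was let is 20 days, below the 24 days limit). Turning to paragraph (l): (l) operates against (b): a current Annual Clearance is held. Exception (b) does not apply.
Exception (c): a current Standing Notice is held; Viggo is a registered non-profit — every condition holds. Turning to paragraph (m): (m) applies — the registered capacity is 2,860 units, meeting the 2,390 units threshold. (c) is therefore removed.
Exception (d) requires that the owner holds a current Class 5 Declaration from the Kestril Commission; but there is no Class 5 Declaration in force, so (d) is unavailable.
Exception (e) requires that no written lease is in place; but a written lease is in place, so (e) is unavailable.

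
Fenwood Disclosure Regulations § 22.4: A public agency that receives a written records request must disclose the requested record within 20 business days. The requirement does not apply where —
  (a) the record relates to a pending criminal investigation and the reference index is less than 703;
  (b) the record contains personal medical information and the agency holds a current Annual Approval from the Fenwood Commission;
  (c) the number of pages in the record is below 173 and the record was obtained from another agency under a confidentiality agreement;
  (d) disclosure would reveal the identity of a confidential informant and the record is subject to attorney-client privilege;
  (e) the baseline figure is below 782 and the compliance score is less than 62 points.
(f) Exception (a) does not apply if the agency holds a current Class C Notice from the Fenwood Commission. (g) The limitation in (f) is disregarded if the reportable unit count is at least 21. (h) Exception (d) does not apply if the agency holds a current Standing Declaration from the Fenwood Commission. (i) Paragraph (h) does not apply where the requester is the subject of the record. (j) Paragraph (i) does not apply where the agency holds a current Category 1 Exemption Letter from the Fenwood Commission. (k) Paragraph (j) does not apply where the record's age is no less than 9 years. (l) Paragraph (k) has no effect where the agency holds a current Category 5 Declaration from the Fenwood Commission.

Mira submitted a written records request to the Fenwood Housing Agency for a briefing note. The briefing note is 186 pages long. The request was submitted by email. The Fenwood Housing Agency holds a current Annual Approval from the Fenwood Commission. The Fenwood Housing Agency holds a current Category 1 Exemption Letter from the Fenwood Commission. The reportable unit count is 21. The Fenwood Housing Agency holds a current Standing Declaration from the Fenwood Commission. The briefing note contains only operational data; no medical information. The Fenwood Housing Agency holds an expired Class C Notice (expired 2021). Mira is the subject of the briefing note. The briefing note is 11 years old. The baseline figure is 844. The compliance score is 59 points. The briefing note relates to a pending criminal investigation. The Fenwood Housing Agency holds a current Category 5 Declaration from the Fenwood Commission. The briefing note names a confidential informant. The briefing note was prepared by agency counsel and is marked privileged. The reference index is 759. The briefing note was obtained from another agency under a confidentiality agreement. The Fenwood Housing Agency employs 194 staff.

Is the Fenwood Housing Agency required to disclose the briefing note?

Exception (a) requires that the reference index is less than 703; but the reference index is 759, not less than 703, so (a) is unavailable.
Exception (b) requires that the record contains personal medical information; but the briefing note contains only operational data, so (b) is unavailable.
Exception (c) fails — the number of pages in the record is 186, not below 173.
Exception (d) is satisfied on its face — the briefing note names a confidential informant; the briefing note is privileged. However, paragraphs (h)–(l) must be considered: (h) applies — a current Standing Declaration is held. (i) is triggered (Mira is the subject of the briefing note), but is set aside by (j): (j) operates against (i): a current Category 1 Exemption Letter is held. (k) is engaged (the record's age is 11 years, meeting the 9 years threshold), but is overridden by (l): (l) operates against (k): a current Category 5 Declaration is held. So (d) is unavailable.
Exception (e) fails — the baseline figure is 844, not below 782.
No exception applies. The general rule governs.

Yes — the Fenwood Housing Agency must disclose the briefing note.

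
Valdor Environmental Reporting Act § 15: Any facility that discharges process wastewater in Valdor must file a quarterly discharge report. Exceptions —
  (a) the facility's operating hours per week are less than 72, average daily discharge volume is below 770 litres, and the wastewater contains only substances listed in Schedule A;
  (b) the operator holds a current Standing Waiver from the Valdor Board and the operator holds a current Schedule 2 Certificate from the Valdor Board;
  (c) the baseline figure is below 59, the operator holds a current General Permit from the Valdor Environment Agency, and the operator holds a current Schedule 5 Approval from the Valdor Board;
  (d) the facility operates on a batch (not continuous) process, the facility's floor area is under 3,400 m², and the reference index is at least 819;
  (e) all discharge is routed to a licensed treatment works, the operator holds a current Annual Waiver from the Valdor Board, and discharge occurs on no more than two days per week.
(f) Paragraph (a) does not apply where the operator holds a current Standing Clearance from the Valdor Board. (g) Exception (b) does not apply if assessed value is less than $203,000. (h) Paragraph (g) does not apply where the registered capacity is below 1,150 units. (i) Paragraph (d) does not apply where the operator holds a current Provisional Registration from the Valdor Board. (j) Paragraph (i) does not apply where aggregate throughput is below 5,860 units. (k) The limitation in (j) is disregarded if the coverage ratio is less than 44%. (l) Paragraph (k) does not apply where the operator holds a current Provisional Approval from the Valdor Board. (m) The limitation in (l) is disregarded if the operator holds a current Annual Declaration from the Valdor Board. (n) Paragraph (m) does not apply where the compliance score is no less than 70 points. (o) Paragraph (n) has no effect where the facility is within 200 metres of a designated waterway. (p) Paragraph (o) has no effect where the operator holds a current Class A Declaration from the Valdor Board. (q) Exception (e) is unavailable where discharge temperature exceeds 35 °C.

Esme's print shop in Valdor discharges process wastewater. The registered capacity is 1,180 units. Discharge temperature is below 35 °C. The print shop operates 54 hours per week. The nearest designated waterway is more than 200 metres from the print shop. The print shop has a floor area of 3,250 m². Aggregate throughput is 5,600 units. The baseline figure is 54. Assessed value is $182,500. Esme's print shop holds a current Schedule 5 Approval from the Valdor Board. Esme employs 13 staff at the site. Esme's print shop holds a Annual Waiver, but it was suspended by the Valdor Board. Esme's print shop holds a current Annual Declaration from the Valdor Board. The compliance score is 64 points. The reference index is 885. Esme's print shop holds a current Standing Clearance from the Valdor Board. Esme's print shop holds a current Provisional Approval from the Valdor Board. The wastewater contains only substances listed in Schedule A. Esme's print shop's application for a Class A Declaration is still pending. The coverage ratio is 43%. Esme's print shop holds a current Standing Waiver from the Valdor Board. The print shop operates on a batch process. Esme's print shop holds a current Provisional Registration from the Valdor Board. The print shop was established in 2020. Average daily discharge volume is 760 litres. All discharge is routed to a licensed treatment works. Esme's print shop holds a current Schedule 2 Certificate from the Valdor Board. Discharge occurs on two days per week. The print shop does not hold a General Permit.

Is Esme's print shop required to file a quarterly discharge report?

All of (a)'s requirements are met (the facility's operating hours per week are 54, less than the 72 limit; average daily discharge volume is 760 litres, below the 770 litres limit; the wastewater is Schedule-A-only). But: (f) operates against (a): a current Standing Clearance is held. (a) is therefore removed.
Exception (b): a current Standing Waiver is held; a current Schedule 2 Certificate is held — every condition holds. Turning to paragraphs (g)–(h): (g) operates against (b): assessed value is $182,500, less than the $203,000 limit. (h) is inapplicable (the registered capacity is 1,180 units, not below 1,150 units), so (g) stands. Exception (b) does not apply.
Exception (c) requires that the operator holds a current General Permit from the Valdor Environment Agency; but no General Permit is held, so (c) is unavailable.
Exception (d)'s conditions are all satisfied: the facility operates on a batch process; the facility's floor area is 3,250 m², under the 3,400 m² limit; the reference index is 885, meeting the 819 threshold. However, paragraphs (i)–(p) must be considered: (i) is triggered — a current Provisional Registration is held. (j) would limit (i) — aggregate throughput is 5,600 units, below the 5,860 units limit — but (k) sets (j) aside: (k) operates against (j): the coverage ratio is 43%, less than the 44% limit. (l) would limit (k) — a current Provisional Approval is held — but (m) sets (l) aside: (m) operates against (l): a current Annual Declaration is held. (n), which would lift (m), is inapplicable — the compliance score is 64 points, short of 70 points. (d) is therefore removed.
Exception (e) fails — there is no Annual Waiver in force.
No exception is made out. Esme's print shop falls within the general rule.

Yes — Esme's print shop must file a quarterly discharge report.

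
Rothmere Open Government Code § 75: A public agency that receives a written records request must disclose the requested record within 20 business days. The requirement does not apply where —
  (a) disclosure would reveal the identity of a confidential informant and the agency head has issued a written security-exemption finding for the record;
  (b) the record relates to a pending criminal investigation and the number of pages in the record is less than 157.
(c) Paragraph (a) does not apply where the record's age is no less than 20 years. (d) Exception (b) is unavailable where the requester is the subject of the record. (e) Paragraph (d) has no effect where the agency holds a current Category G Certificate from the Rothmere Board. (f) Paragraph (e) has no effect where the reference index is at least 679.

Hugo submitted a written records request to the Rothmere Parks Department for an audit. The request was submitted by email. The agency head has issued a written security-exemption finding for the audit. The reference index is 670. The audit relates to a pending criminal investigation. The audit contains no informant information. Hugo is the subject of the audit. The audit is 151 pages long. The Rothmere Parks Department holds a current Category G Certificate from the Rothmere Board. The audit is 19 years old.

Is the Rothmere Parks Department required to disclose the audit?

Exception (a) fails — the audit contains no informant information.
All of (b)'s requirements are met (the audit relates to a pending investigation; the number of pages in the record is 151, less than the 157 limit). Considering the limiting provisions: (d) operates (Hugo is the subject of the audit), but is displaced by (e): (e) is engaged — a current Category G Certificate is held. (f), which would lift (e), is not engaged — the reference index is 670, short of 679. So (b) applies.

No — exception (b) applies; the Rothmere Parks Department is not required to disclose the audit.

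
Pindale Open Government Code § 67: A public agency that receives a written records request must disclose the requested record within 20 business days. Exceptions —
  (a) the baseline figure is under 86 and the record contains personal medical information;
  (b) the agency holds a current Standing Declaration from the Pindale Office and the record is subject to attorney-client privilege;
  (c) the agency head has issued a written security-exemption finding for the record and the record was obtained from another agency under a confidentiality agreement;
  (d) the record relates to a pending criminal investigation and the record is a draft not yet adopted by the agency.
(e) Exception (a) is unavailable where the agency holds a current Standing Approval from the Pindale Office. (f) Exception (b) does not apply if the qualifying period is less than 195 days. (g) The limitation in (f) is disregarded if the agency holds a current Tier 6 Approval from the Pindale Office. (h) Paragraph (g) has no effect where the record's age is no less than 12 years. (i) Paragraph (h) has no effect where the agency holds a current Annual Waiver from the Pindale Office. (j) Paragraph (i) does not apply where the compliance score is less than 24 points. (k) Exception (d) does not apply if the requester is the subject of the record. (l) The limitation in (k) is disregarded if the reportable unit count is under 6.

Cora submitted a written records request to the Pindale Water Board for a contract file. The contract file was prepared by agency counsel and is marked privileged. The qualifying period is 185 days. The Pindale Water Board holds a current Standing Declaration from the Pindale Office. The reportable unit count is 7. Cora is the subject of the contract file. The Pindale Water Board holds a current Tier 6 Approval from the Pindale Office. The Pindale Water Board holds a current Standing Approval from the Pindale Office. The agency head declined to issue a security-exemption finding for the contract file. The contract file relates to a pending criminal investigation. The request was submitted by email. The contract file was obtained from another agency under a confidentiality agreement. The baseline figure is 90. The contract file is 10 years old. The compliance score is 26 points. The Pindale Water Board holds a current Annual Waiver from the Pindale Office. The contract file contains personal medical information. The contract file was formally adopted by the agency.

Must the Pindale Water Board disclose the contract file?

No — exception (b) applies; the Pindale Water Board is not required to disclose the contract file.

Exception (a) does not apply: the baseline figure is 90, not under 86.
Exception (b)'s conditions are all satisfied: a current Standing Declaration is held; the contract file is privileged. Applying paragraphs (f)–(j): (f) would limit (b) — the qualifying period is 185 days, less than the 195 days limit — but (g) sets (f) aside: (g) operates — a current Tier 6 Approval is held. (h), which would lift (g), does not operate here — the record's age is 10 years, short of 12 years. (b) remains available.
Exception (c) fails — the agency head declined to issue a security-exemption finding.
Exception (d) does not apply: the contract file has been formally adopted.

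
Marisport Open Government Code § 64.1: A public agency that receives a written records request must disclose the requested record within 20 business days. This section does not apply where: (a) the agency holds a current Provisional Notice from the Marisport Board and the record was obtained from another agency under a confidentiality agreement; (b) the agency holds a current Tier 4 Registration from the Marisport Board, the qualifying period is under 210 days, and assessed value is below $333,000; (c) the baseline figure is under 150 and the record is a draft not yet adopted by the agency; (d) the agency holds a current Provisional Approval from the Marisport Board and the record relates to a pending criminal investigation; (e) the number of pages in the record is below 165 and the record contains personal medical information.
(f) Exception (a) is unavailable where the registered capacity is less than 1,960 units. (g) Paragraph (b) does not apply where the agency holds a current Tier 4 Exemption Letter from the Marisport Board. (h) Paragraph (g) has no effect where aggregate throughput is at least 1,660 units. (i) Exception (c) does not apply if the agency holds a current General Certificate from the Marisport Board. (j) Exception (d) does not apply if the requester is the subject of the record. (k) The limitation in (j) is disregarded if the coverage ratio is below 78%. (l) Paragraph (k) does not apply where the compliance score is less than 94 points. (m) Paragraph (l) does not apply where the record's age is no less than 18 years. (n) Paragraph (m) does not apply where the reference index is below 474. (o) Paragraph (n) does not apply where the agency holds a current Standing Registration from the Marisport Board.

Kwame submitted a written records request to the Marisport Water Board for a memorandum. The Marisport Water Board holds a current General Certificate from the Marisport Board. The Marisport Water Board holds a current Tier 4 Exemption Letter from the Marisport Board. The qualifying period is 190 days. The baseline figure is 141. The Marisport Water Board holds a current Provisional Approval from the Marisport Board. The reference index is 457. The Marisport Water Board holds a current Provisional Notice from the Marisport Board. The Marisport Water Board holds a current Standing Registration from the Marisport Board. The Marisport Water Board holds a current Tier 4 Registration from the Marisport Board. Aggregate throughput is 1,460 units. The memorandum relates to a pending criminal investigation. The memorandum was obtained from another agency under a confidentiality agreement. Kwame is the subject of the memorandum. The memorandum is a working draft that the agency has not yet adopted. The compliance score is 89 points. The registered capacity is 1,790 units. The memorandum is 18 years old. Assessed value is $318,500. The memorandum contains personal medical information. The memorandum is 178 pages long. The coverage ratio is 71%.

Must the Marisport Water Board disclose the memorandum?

No — exception (d) applies; the Marisport Water Board is not required to disclose the memorandum.

Exception (a)'s conditions are all satisfied: a current Provisional Notice is held; the memorandum was obtained under a confidentiality agreement. But applying paragraph (f): (f) operates against (a): the registered capacity is 1,790 units, less than the 1,960 units limit. Exception (a) does not apply.
Exception (b) is satisfied on its face — a current Tier 4 Registration is held; the qualifying period is 190 days, under the 210 days limit; assessed value is $318,500, below the $333,000 limit. However, paragraphs (g)–(h) must be considered: (g) operates against (b): a current Tier 4 Exemption Letter is held. (h) is not triggered (aggregate throughput is 1,460 units, short of 1,660 units), so (g) stands. So (b) is unavailable.
All of (c)'s requirements are met (the baseline figure is 141, under the 150 limit; the memorandum is an unadopted draft). However, paragraph (i) must be considered: (i) operates against (c): a current General Certificate is held. So (c) is unavailable.
All of (d)'s requirements are met (a current Provisional Approval is held; the memorandum relates to a pending investigation). Applying paragraphs (j)–(o): (j) is triggered (Kwame is the subject of the memorandum), but is itself disapplied by (k): (k) operates against (j): the coverage ratio is 71%, below the 78% limit. (l) operates (the compliance score is 89 points, less than the 94 points limit), but yields to (m): (m) operates against (l): the record's age is 18 years, meeting the 18 years threshold. (n) would limit (m) — the reference index is 457, below the 474 limit — but (o) sets (n) aside: (o) is engaged — a current Standing Registration is held. Exception (d) stands.
Exception (e) does not apply: the number of pages in the record is 178, not below 165.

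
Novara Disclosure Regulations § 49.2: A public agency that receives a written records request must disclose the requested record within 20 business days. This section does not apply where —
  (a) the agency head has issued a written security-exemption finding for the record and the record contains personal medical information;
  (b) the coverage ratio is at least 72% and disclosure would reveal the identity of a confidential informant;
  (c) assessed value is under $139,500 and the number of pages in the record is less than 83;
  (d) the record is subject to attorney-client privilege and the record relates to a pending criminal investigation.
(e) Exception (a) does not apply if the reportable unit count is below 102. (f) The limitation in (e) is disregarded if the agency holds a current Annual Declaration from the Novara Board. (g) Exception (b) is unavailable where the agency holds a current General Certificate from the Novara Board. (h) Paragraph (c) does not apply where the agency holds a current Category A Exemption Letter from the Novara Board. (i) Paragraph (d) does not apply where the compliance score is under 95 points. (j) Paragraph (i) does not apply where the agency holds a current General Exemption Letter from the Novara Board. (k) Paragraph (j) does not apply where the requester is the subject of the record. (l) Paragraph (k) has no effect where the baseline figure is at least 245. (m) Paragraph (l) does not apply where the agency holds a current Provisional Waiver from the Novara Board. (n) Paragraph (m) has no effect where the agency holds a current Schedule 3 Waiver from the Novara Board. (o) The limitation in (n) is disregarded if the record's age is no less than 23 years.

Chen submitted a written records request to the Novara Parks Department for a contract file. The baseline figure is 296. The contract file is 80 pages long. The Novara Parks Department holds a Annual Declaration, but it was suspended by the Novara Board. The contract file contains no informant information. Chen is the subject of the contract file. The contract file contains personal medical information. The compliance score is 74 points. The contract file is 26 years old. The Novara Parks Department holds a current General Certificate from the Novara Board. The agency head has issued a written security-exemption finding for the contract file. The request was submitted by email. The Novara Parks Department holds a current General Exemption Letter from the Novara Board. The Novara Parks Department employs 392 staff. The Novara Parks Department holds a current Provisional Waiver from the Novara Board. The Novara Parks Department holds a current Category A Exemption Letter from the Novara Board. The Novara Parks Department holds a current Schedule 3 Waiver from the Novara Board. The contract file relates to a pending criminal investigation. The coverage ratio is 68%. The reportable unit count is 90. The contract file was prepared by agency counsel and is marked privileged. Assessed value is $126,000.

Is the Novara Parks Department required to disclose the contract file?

Exception (a)'s conditions are all satisfied: a written security-exemption finding has been issued; the contract file contains personal medical information. However, paragraphs (e)–(f) must be considered: (e) operates against (a): the reportable unit count is 90, below the 102 limit. (f), which would lift (e), does not operate here — the Annual Declaration is not current. Exception (a) does not apply.
Exception (b) fails — the coverage ratio is 68%, short of 72%.
Exception (c)'s conditions are all satisfied: assessed value is $126,000, under the $139,500 limit; the number of pages in the record is 80, less than the 83 limit. Turning to paragraph (h): (h) operates against (c): a current Category A Exemption Letter is held. So (c) is unavailable.
Exception (d)'s conditions are all satisfied: the contract file is privileged; the contract file relates to a pending investigation. However, paragraphs (i)–(o) must be considered: (i) operates against (d): the compliance score is 74 points, under the 95 points limit. (j) would limit (i) — a current General Exemption Letter is held — but (k) sets (j) aside: (k) applies — Chen is the subject of the contract file. (l) would limit (k) — the baseline figure is 296, meeting the 245 threshold — but (m) sets (l) aside: (m) is engaged — a current Provisional Waiver is held. (n) applies (a current Schedule 3 Waiver is held), but is displaced by (o): (o) is engaged — the record's age is 26 years, meeting the 23 years threshold. So (d) is unavailable.
No exception is made out. the Novara Parks Department falls within the general rule.

Yes — the Novara Parks Department must disclose the contract file.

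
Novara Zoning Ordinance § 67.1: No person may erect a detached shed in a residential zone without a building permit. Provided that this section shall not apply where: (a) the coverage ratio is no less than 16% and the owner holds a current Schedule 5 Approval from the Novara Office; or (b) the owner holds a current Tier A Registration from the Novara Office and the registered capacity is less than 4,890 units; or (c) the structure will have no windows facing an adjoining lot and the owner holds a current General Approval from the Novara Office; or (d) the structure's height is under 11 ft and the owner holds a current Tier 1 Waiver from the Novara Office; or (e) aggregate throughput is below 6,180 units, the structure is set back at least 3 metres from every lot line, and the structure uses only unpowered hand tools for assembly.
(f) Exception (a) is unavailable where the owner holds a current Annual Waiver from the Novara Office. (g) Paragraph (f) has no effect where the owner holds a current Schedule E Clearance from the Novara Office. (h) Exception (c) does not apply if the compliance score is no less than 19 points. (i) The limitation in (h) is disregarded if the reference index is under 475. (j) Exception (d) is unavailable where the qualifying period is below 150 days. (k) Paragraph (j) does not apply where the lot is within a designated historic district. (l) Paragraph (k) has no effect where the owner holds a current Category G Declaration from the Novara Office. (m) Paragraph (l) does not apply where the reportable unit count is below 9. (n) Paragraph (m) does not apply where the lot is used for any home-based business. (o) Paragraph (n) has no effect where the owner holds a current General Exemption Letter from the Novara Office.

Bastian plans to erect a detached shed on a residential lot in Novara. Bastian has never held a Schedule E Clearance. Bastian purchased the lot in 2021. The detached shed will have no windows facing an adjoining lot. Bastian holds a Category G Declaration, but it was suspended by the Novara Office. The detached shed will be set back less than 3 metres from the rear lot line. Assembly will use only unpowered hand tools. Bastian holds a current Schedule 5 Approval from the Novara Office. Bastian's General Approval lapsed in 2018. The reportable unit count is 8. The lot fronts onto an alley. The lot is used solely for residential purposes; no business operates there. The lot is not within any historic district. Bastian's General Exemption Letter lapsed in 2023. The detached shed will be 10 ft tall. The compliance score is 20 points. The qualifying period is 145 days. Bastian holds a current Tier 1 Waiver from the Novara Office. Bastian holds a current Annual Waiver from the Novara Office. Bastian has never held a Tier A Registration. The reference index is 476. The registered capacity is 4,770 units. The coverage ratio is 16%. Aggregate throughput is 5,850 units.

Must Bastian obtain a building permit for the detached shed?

Yes — Bastian must obtain a building permit.

Exception (a)'s conditions are all satisfied: the coverage ratio is 16%, meeting the 16% threshold; a current Schedule 5 Approval is held. Turning to paragraphs (f)–(g): (f) operates against (a): a current Annual Waiver is held. (g) does not operate here (no current Schedule E Clearance is held), so (f) stands. (a) is therefore removed.
Exception (b) requires that the owner holds a current Tier A Registration from the Novara Office; but there is no Tier A Registration in force, so (b) is unavailable.
Exception (c) does not apply: the General Approval is not current.
Exception (d): the structure's height is 10 ft, under the 11 ft limit; a current Tier 1 Waiver is held — every condition holds. But: (j) is engaged — the qualifying period is 145 days, below the 150 days limit. (k), which would lift (j), is not triggered — the lot is not in a historic district. Exception (d) does not apply.
Exception (e) requires that the structure is set back at least 3 metres from every lot line; but the rear setback is under 3 m, so (e) is unavailable.
No exception displaces § 67.1.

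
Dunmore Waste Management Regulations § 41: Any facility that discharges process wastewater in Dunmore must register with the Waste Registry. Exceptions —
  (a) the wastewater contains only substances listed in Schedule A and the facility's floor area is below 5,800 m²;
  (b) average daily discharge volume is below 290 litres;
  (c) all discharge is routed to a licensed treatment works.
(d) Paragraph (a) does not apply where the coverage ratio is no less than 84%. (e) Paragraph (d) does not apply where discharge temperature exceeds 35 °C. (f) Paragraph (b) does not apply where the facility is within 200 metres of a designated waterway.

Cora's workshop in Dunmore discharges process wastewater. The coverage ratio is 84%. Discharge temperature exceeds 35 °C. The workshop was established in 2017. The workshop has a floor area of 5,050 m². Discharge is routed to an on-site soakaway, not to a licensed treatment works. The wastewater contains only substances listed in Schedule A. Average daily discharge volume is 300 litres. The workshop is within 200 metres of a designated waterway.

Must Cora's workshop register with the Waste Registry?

No — exception (a) applies; Cora's workshop is not required to register with the Waste Registry.

Exception (a): the wastewater is Schedule-A-only; the facility's floor area is 5,050 m², below the 5,800 m² limit — every condition holds. Applying paragraphs (d)–(e): (d) would limit (a) — the coverage ratio is 84%, meeting the 84% threshold — but (e) sets (d) aside: (e) applies — discharge temperature exceeds 35 °C. So (a) applies.
Exception (b) requires that average daily discharge volume is below 290 litres; but average daily discharge volume is 300 litres, not below 290 litres, so (b) is unavailable.
Exception (c) does not apply: discharge is not routed to a licensed treatment works.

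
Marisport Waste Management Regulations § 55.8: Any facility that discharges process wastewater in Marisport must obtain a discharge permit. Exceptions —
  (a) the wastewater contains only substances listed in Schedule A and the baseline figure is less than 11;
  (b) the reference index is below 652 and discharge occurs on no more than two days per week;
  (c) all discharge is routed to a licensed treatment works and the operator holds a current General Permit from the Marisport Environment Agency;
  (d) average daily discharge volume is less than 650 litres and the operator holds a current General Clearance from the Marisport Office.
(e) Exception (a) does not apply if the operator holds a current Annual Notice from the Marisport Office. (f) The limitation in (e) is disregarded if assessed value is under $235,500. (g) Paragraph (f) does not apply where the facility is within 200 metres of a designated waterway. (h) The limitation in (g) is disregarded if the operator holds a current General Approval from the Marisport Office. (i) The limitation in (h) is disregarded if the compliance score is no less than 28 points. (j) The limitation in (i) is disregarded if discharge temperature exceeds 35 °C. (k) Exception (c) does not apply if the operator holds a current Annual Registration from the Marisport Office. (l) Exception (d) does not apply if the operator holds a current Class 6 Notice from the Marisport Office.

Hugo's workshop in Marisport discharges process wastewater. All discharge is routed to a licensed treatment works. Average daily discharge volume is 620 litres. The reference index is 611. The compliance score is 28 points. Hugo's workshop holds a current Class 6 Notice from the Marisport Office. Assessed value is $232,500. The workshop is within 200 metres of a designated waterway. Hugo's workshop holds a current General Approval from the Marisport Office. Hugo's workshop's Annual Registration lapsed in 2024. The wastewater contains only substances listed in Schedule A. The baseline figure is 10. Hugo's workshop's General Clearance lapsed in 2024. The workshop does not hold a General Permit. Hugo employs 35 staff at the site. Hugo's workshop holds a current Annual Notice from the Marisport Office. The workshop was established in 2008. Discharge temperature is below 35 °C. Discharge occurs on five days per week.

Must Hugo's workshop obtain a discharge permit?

Exception (a): the wastewater is Schedule-A-only; the baseline figure is 10, less than the 11 limit — every condition holds. However, paragraphs (e)–(j) must be considered: (e) is triggered — a current Annual Notice is held. (f) applies (assessed value is $232,500, under the $235,500 limit), but is itself disapplied by (g): (g) operates — the workshop is within 200 m of a designated waterway. (h) would limit (g) — a current General Approval is held — but (i) sets (h) aside: (i) operates against (h): the compliance score is 28 points, meeting the 28 points threshold. (j), which would lift (i), is inapplicable — discharge temperature is below 35 °C. (a) is therefore removed.
Exception (b) requires that discharge occurs on no more than two days per week; but discharge occurs on five days per week, so (b) is unavailable.
Exception (c) does not apply: no General Permit is held.
Exception (d) fails — there is no General Clearance in force.
No exception displaces § 55.8.

Yes — Hugo's workshop must obtain a discharge permit.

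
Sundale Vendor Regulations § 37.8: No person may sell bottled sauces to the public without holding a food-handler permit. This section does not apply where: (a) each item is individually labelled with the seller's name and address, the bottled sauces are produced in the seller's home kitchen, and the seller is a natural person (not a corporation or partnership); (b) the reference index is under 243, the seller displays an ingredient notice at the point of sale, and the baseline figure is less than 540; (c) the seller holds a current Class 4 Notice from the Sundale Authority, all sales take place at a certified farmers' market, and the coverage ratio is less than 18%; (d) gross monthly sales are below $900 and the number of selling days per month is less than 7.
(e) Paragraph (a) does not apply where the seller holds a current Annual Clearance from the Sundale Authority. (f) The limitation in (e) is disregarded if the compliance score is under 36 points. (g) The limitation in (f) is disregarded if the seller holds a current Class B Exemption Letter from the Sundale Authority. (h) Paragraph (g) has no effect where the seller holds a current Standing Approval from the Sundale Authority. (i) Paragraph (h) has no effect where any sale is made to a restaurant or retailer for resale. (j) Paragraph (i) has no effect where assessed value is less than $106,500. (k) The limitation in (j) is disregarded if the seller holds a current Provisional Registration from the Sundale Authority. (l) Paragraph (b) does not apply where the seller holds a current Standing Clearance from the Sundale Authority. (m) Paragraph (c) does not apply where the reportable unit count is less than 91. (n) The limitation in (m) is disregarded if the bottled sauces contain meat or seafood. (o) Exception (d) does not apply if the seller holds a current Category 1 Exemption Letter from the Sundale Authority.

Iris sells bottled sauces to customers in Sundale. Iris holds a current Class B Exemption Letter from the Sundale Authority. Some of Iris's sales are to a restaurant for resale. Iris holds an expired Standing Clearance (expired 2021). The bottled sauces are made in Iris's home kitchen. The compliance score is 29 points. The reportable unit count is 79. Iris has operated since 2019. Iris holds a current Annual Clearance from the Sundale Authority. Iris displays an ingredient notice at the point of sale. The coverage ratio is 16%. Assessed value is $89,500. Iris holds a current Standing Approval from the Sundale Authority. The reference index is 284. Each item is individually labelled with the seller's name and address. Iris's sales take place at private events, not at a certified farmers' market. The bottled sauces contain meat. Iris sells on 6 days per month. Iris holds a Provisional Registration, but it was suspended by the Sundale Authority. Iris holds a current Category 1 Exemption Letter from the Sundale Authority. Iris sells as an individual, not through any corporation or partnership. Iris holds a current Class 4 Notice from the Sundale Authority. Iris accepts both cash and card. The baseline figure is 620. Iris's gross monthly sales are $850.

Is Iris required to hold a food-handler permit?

Exception (a): items are individually labelled; the bottled sauces are home-kitchen produced; the seller is a natural person — every condition holds. As to paragraphs (e)–(k): (e) applies (a current Annual Clearance is held), but is itself disapplied by (f): (f) operates against (e): the compliance score is 29 points, under the 36 points limit. (g) operates (a current Class B Exemption Letter is held), but is itself disapplied by (h): (h) is triggered — a current Standing Approval is held. (i) is triggered (some sales are to a restaurant for resale), but is displaced by (j): (j) operates against (i): assessed value is $89,500, less than the $106,500 limit. (k), which would lift (j), is not triggered — the Provisional Registration is not current. Exception (a) stands.
Exception (b) does not apply: the reference index is 284, not under 243.
Exception (c) fails — sales are at private events, not a certified farmers' market.
Exception (d) is satisfied on its face — gross monthly sales are $850, below the $900 limit; the number of selling days per month is 6, less than the 7 limit. Turning to paragraph (o): (o) is engaged — a current Category 1 Exemption Letter is held. (d) is therefore removed.

No — exception (a) applies; Iris is not required to hold a food-handler permit.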